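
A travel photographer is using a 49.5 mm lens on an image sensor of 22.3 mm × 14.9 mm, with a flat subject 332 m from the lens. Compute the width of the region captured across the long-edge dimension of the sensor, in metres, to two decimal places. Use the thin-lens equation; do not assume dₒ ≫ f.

149.55 m

dₒ: 332 m = 332000 mm.
Similar triangles through the lens centre give W/dₒ = w/dᵢ; with 1/f = 1/dₒ + 1/dᵢ this gives W = w·(dₒ − f)/f.
W = 22.3 mm × (332000 − 49.5) / 49.5 = 22.3 × 6706.0707 ≈ 149545.377 mm = 149.545 m.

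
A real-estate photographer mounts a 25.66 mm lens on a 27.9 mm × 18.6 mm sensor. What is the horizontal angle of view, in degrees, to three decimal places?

Angle of view α = 2·arctan(w/2f) with w = 27.9 mm and f = 25.66 mm.
w/2f = 0.54365; arctan(0.54365) ≈ 28.5306°, so α ≈ 57.0612°.

57.061°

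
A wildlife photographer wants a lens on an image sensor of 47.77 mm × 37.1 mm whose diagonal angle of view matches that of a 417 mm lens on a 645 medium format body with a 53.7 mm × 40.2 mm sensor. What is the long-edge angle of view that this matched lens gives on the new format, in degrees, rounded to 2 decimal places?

7.27°

Sensor diagonal = √(53.7² + 40.2²) = √4499.7300 ≈ 67.0800 mm.
Sensor diagonal = √(47.77² + 37.1²) = √3658.3829 ≈ 60.4846 mm.
Equal diagonal AOV ⇒ f₂ = f₁ · 60.4846/67.0800 = 417 × 0.90168 ≈ 375.9996 mm.
Long-edge AOV on the new format = 2·arctan(47.77 / (2 × 375.9996)) = 2·arctan(0.06352) ≈ 7.2695°.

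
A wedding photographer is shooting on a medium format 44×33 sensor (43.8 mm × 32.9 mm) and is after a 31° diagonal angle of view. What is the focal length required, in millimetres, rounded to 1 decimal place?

Sensor diagonal = √(43.8² + 32.9²) = √3000.8500 ≈ 54.7800 mm.
From α = 2·arctan(d/2f) we get f = d / (2·tan(α/2)).
With d = 54.7800 mm and α/2 = 15.5°, tan(α/2) ≈ 0.27732, so f ≈ 54.7800 / 0.55465 ≈ 98.7652 mm.

98.8 mm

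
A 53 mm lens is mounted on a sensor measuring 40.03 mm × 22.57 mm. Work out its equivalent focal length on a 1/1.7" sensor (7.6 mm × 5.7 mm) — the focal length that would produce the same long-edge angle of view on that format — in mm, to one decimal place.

Equal angle of view means equal width/f ratio, so f₂ = f₁ · (width₂/width₁) = 53 × 7.6/40.03.
f₂ = 53 × 0.18986 ≈ 10.062 mm.

10.1 mm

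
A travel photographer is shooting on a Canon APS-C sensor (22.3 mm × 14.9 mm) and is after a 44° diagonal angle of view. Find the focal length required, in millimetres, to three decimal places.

Sensor diagonal = √(22.3² + 14.9²) = √719.3000 ≈ 26.8198 mm.
From α = 2·arctan(d/2f) we get f = d / (2·tan(α/2)).
With d = 26.8198 mm and α/2 = 22°, tan(α/2) ≈ 0.40403, so f ≈ 26.8198 / 0.80805 ≈ 33.1906 mm.

33.191 mm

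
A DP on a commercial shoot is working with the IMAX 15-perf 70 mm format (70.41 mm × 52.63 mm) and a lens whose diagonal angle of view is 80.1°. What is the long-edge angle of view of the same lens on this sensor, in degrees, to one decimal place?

67.9°

Sensor diagonal = √(70.41² + 52.63²) = √7727.4850 ≈ 87.9061 mm.
From the diagonal AOV: f = 87.9061 / (2·tan(40.05°)) = 87.9061 / 1.68118 ≈ 52.2885 mm.
Long-edge AOV = 2·arctan(70.41 / (2 × 52.2885)) = 2·arctan(0.67328) ≈ 67.9035°.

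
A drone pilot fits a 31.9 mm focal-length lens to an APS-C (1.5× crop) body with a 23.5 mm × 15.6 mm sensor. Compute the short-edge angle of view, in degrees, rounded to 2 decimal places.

27.48°

Angle of view α = 2·arctan(h/2f) with h = 15.6 mm and f = 31.9 mm.
h/2f = 0.24451; arctan(0.24451) ≈ 13.7400°, so α ≈ 27.4801°.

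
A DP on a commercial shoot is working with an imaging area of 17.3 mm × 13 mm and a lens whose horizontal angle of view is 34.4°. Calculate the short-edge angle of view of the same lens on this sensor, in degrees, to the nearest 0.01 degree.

From the horizontal AOV: f = 17.3 / (2·tan(17.2°)) = 17.3 / 0.61910 ≈ 27.9436 mm.
Short-edge AOV = 2·arctan(13 / (2 × 27.9436)) = 2·arctan(0.23261) ≈ 26.1895°.

26.19°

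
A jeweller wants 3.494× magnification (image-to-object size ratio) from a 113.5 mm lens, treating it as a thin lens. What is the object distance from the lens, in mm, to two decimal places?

145.98 mm

With m = dᵢ/dₒ and 1/f = 1/dₒ + 1/dᵢ, substituting dᵢ = m·dₒ gives 1/f = (1 + 1/m)/dₒ, hence dₒ = f·(1 + 1/m).
dₒ = 113.5 × (1 + 1/3.494) = 113.5 × 1.28620 ≈ 145.984 mm.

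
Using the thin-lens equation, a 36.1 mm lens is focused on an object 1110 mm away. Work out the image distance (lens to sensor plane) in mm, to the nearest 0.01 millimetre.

1/dᵢ = 1/f − 1/dₒ = 1/36.1 − 1/1110 = 0.0267999 mm⁻¹.
dᵢ = 1/0.0267999 ≈ 37.3135 mm.

37.31 mm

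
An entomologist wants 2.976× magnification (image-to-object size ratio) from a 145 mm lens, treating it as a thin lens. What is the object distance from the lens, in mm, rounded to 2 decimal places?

With m = dᵢ/dₒ and 1/f = 1/dₒ + 1/dᵢ, substituting dᵢ = m·dₒ gives 1/f = (1 + 1/m)/dₒ, hence dₒ = f·(1 + 1/m).
dₒ = 145 × (1 + 1/2.976) = 145 × 1.33602 ≈ 193.723 mm.

193.72 mm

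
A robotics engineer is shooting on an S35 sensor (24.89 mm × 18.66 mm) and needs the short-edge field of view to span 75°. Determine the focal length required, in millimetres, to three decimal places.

12.159 mm

From α = 2·arctan(h/2f) we get f = h / (2·tan(α/2)).
With h = 18.66 mm and α/2 = 37.5°, tan(α/2) ≈ 0.76733, so f ≈ 18.66 / 1.53465 ≈ 12.1591 mm.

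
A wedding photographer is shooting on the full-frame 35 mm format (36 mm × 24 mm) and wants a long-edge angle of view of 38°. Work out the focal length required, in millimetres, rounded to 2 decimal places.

From α = 2·arctan(w/2f) we get f = w / (2·tan(α/2)).
With w = 36 mm and α/2 = 19°, tan(α/2) ≈ 0.34433, so f ≈ 36 / 0.68866 ≈ 52.2758 mm.

52.28 mm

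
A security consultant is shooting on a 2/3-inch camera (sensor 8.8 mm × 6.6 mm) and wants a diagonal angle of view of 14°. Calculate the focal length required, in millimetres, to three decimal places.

44.794 mm

Sensor diagonal = √(8.8² + 6.6²) = √121.0000 ≈ 11.0000 mm.
From α = 2·arctan(d/2f) we get f = d / (2·tan(α/2)).
With d = 11.0000 mm and α/2 = 7°, tan(α/2) ≈ 0.12278, so f ≈ 11.0000 / 0.24557 ≈ 44.7939 mm.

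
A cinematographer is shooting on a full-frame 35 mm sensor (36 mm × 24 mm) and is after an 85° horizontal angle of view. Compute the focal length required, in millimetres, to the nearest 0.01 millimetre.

From α = 2·arctan(w/2f) we get f = w / (2·tan(α/2)).
With w = 36 mm and α/2 = 42.5°, tan(α/2) ≈ 0.91633, so f ≈ 36 / 1.83266 ≈ 19.6436 mm.

19.64 mm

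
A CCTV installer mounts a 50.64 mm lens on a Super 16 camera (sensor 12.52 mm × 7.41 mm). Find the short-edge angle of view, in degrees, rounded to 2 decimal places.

Angle of view α = 2·arctan(h/2f) with h = 7.41 mm and f = 50.64 mm.
h/2f = 0.07316; arctan(0.07316) ≈ 4.1845°, so α ≈ 8.3690°.

8.37°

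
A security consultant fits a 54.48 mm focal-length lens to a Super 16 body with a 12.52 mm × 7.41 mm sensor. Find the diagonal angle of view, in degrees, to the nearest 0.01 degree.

Sensor diagonal = √(12.52² + 7.41²) = √211.6585 ≈ 14.5485 mm.
Angle of view α = 2·arctan(d/2f) with d = 14.5485 mm and f = 54.48 mm.
d/2f = 0.13352; arctan(0.13352) ≈ 7.6052°, so α ≈ 15.2105°.

15.21°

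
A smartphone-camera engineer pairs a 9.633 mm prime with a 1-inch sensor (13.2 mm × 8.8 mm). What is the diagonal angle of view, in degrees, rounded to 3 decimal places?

78.939°

Sensor diagonal = √(13.2² + 8.8²) = √251.6800 ≈ 15.8644 mm.
Angle of view α = 2·arctan(d/2f) with d = 15.8644 mm and f = 9.633 mm.
d/2f = 0.82344; arctan(0.82344) ≈ 39.4695°, so α ≈ 78.9389°.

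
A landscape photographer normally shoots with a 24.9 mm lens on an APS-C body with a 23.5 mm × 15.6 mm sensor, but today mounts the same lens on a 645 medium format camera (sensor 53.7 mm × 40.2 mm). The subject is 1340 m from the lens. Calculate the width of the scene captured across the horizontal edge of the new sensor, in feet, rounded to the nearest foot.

The focal length stays 24.9 mm; the relevant sensor dimension is now w = 53.7 mm. Object distance dₒ = 1340 m = 1.34e+06 mm.
Thin-lens field width W = w·(dₒ − f)/f = 53.7 × (1.34e+06 − 24.9)/24.9 ≈ 2889825.818 mm = 2889825.818/304.8 ft = 9481.06 ft.

9481 ft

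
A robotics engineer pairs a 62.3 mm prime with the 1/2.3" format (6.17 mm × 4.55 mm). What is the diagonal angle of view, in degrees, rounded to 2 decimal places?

Sensor diagonal = √(6.17² + 4.55²) = √58.7714 ≈ 7.6663 mm.
Angle of view α = 2·arctan(d/2f) with d = 7.6663 mm and f = 62.3 mm.
d/2f = 0.06153; arctan(0.06153) ≈ 3.5208°, so α ≈ 7.0416°.

7.04°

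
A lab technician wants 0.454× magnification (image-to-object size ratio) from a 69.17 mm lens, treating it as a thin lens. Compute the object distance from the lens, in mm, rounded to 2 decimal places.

With m = dᵢ/dₒ and 1/f = 1/dₒ + 1/dᵢ, substituting dᵢ = m·dₒ gives 1/f = (1 + 1/m)/dₒ, hence dₒ = f·(1 + 1/m).
dₒ = 69.17 × (1 + 1/0.454) = 69.17 × 3.20264 ≈ 221.527 mm.

221.53 mm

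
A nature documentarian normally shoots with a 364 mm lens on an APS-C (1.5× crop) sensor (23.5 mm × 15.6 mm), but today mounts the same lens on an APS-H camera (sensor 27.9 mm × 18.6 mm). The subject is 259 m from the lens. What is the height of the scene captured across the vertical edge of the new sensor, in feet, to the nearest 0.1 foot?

43.4 ft

The focal length stays 364 mm; the relevant sensor dimension is now h = 18.6 mm. Object distance dₒ = 259 m = 259000 mm.
Thin-lens field height W = h·(dₒ − f)/f = 18.6 × (259000 − 364)/364 ≈ 13216.015 mm = 13216.015/304.8 ft = 43.3596 ft.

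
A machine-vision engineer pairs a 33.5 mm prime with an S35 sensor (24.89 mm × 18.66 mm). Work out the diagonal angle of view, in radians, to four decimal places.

Sensor diagonal = √(24.89² + 18.66²) = √967.7077 ≈ 31.1080 mm.
Angle of view α = 2·arctan(d/2f) with d = 31.1080 mm and f = 33.5 mm.
d/2f = 0.46430; arctan(0.46430) ≈ 0.4347 rad, so α ≈ 0.8694 rad.

0.8694 rad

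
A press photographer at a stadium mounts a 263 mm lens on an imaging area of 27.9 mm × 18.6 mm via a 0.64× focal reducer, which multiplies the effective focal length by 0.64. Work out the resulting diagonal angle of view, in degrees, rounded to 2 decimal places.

11.38°

Effective focal length f = 263 × 0.64 = 168.32 mm.
Sensor diagonal = √(27.9² + 18.6²) = √1124.3700 ≈ 33.5316 mm.
α = 2·arctan(33.532 / (2 × 168.32)) = 2·arctan(0.09961) ≈ 11.3766°.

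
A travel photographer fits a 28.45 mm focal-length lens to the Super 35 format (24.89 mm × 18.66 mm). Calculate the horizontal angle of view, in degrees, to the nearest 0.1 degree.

Angle of view α = 2·arctan(w/2f) with w = 24.89 mm and f = 28.45 mm.
w/2f = 0.43743; arctan(0.43743) ≈ 23.6262°, so α ≈ 47.2524°.

47.3°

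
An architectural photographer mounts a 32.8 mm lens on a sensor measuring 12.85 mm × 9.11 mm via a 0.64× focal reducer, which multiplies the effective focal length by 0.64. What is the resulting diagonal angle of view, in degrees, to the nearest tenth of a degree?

41.1°

Effective focal length f = 32.8 × 0.64 = 20.992 mm.
Sensor diagonal = √(12.85² + 9.11²) = √248.1146 ≈ 15.7517 mm.
α = 2·arctan(15.752 / (2 × 20.992)) = 2·arctan(0.37518) ≈ 41.1304°.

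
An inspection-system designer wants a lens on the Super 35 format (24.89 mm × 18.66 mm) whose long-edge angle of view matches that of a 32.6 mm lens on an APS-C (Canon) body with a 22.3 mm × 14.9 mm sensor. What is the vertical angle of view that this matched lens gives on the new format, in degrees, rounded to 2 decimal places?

28.76°

Equal long-edge AOV ⇒ f₂ = f₁ · 24.89/22.3 = 32.6 × 1.11614 ≈ 36.3863 mm.
Vertical AOV on the new format = 2·arctan(18.66 / (2 × 36.3863)) = 2·arctan(0.25642) ≈ 28.7633°.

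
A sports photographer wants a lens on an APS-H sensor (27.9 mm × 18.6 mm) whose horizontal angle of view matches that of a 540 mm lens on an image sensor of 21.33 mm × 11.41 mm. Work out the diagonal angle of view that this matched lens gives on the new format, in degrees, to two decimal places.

2.72°

Equal horizontal AOV ⇒ f₂ = f₁ · 27.9/21.33 = 540 × 1.30802 ≈ 706.3291 mm.
Sensor diagonal = √(27.9² + 18.6²) = √1124.3700 ≈ 33.5316 mm.
Diagonal AOV on the new format = 2·arctan(33.5316 / (2 × 706.3291)) = 2·arctan(0.02374) ≈ 2.7195°.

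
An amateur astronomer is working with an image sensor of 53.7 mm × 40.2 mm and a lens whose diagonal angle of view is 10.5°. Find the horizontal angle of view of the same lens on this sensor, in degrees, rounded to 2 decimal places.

8.41°

Sensor diagonal = √(53.7² + 40.2²) = √4499.7300 ≈ 67.0800 mm.
From the diagonal AOV: f = 67.0800 / (2·tan(5.25°)) = 67.0800 / 0.18377 ≈ 365.0133 mm.
Horizontal AOV = 2·arctan(53.7 / (2 × 365.0133)) = 2·arctan(0.07356) ≈ 8.4141°.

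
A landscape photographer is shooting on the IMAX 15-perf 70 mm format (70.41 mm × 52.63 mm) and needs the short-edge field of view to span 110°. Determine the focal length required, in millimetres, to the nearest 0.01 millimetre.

18.43 mm

From α = 2·arctan(h/2f) we get f = h / (2·tan(α/2)).
With h = 52.63 mm and α/2 = 55°, tan(α/2) ≈ 1.42815, so f ≈ 52.63 / 2.85630 ≈ 18.4260 mm.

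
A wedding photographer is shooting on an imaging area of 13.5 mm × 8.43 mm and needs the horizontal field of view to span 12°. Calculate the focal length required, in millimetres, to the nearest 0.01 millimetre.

From α = 2·arctan(w/2f) we get f = w / (2·tan(α/2)).
With w = 13.5 mm and α/2 = 6°, tan(α/2) ≈ 0.10510, so f ≈ 13.5 / 0.21021 ≈ 64.2220 mm.

64.22 mm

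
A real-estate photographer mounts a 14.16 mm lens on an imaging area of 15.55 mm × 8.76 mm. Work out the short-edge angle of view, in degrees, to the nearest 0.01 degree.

Angle of view α = 2·arctan(h/2f) with h = 8.76 mm and f = 14.16 mm.
h/2f = 0.30932; arctan(0.30932) ≈ 17.1880°, so α ≈ 34.3760°.

34.38°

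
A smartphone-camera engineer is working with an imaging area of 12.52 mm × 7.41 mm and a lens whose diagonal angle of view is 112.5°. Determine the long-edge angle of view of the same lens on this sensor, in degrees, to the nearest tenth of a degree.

104.3°

Sensor diagonal = √(12.52² + 7.41²) = √211.6585 ≈ 14.5485 mm.
From the diagonal AOV: f = 14.5485 / (2·tan(56.25°)) = 14.5485 / 2.99321 ≈ 4.8605 mm.
Long-edge AOV = 2·arctan(12.52 / (2 × 4.8605)) = 2·arctan(1.28793) ≈ 104.3458°.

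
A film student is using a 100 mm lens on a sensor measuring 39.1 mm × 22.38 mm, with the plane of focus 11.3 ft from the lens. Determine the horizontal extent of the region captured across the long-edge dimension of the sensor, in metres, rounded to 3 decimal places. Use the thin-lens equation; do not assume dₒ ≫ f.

dₒ: 11.3 ft × 304.8 mm/ft = 3444.24 mm.
Similar triangles through the lens centre give W/dₒ = w/dᵢ; with 1/f = 1/dₒ + 1/dᵢ this gives W = w·(dₒ − f)/f.
W = 39.1 mm × (3444.24 − 100) / 100 = 39.1 × 33.4424 ≈ 1307.598 mm = 1.3076 m.

1.308 m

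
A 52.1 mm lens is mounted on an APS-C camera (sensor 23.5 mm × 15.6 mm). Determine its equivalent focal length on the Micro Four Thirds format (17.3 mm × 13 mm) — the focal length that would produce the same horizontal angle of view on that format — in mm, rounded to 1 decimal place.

38.4 mm

Equal angle of view means equal width/f ratio, so f₂ = f₁ · (width₂/width₁) = 52.1 × 17.3/23.5.
f₂ = 52.1 × 0.73617 ≈ 38.354 mm.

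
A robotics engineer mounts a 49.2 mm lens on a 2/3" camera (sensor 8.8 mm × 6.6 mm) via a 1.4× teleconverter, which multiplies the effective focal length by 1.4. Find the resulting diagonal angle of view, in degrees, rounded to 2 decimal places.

9.13°

Effective focal length f = 49.2 × 1.4 = 68.88 mm.
Sensor diagonal = √(8.8² + 6.6²) = √121.0000 ≈ 11.0000 mm.
α = 2·arctan(11.000 / (2 × 68.88)) = 2·arctan(0.07985) ≈ 9.1307°.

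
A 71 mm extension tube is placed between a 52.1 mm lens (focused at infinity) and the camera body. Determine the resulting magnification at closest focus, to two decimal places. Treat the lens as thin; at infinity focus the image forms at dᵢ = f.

The tube moves the image plane from f to f + e, so dᵢ = 52.1 + 71 = 123.1 mm. Focus is achieved when 1/f = 1/dₒ + 1/dᵢ, giving dₒ = 1/(1/f − 1/(f+e)).
Magnification m = dᵢ/dₒ = (f+e)·(1/f − 1/(f+e)) = e/f = 71/52.1 ≈ 1.3628.

1.36×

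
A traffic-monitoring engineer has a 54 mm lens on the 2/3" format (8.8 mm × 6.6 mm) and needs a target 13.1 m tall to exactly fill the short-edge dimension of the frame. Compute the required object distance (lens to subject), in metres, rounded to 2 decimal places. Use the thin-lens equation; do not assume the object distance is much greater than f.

107.24 m

W: 13.1 m = 13100 mm.
Magnification m = h/W = dᵢ/dₒ; combined with 1/f = 1/dₒ + 1/dᵢ this gives dₒ = f·(1 + W/h).
dₒ = 54 mm × (1 + 13100/6.6) = 54 × 1985.8485 ≈ 107235.818 mm = 107.236 m.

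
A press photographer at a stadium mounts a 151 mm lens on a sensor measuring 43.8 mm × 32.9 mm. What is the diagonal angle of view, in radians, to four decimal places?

Sensor diagonal = √(43.8² + 32.9²) = √3000.8500 ≈ 54.7800 mm.
Angle of view α = 2·arctan(d/2f) with d = 54.7800 mm and f = 151 mm.
d/2f = 0.18139; arctan(0.18139) ≈ 0.1794 rad, so α ≈ 0.3589 rad.

0.3589 rad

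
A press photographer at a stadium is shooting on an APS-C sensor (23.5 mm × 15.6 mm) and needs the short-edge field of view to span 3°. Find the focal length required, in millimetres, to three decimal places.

From α = 2·arctan(h/2f) we get f = h / (2·tan(α/2)).
With h = 15.6 mm and α/2 = 1.5°, tan(α/2) ≈ 0.02619, so f ≈ 15.6 / 0.05237 ≈ 297.8700 mm.

297.870 mm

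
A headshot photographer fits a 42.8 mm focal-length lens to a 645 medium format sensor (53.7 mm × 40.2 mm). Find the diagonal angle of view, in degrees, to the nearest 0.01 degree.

76.17°

Sensor diagonal = √(53.7² + 40.2²) = √4499.7300 ≈ 67.0800 mm.
Angle of view α = 2·arctan(d/2f) with d = 67.0800 mm and f = 42.8 mm.
d/2f = 0.78365; arctan(0.78365) ≈ 38.0839°, so α ≈ 76.1677°.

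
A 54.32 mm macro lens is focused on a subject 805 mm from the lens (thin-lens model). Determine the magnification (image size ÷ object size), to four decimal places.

Thin lens: 1/f = 1/dₒ + 1/dᵢ → 1/dᵢ = 1/54.32 − 1/805 = 0.0171672 mm⁻¹, so dᵢ ≈ 58.2507 mm.
Magnification m = dᵢ/dₒ = 58.2507/805 ≈ 0.07236.

0.0724×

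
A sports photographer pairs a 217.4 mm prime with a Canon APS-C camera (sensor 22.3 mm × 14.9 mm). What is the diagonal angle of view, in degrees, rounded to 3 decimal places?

Sensor diagonal = √(22.3² + 14.9²) = √719.3000 ≈ 26.8198 mm.
Angle of view α = 2·arctan(d/2f) with d = 26.8198 mm and f = 217.4 mm.
d/2f = 0.06168; arctan(0.06168) ≈ 3.5297°, so α ≈ 7.0594°.

7.059°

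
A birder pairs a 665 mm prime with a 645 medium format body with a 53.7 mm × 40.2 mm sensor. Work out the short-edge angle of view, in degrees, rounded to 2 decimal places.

3.46°

Angle of view α = 2·arctan(h/2f) with h = 40.2 mm and f = 665 mm.
h/2f = 0.03023; arctan(0.03023) ≈ 1.7313°, so α ≈ 3.4625°.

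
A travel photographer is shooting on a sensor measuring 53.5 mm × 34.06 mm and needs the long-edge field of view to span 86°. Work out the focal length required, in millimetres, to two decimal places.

From α = 2·arctan(w/2f) we get f = w / (2·tan(α/2)).
With w = 53.5 mm and α/2 = 43°, tan(α/2) ≈ 0.93252, so f ≈ 53.5 / 1.86503 ≈ 28.6859 mm.

28.69 mm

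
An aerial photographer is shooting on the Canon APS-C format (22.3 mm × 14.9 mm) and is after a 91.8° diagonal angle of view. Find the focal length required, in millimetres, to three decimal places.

12.995 mm

Sensor diagonal = √(22.3² + 14.9²) = √719.3000 ≈ 26.8198 mm.
From α = 2·arctan(d/2f) we get f = d / (2·tan(α/2)).
With d = 26.8198 mm and α/2 = 45.9°, tan(α/2) ≈ 1.03192, so f ≈ 26.8198 / 2.06384 ≈ 12.9951 mm.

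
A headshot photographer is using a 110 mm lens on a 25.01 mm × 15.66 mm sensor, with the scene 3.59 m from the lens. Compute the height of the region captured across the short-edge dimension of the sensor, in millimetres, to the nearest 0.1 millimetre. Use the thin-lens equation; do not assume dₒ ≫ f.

dₒ: 3.59 m = 3590 mm.
Similar triangles through the lens centre give W/dₒ = h/dᵢ; with 1/f = 1/dₒ + 1/dᵢ this gives W = h·(dₒ − f)/f.
W = 15.66 mm × (3590 − 110) / 110 = 15.66 × 31.6364 ≈ 495.425 mm.

495.4 mm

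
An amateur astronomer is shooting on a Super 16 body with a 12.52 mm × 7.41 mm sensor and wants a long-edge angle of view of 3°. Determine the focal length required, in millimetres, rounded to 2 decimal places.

239.06 mm

From α = 2·arctan(w/2f) we get f = w / (2·tan(α/2)).
With w = 12.52 mm and α/2 = 1.5°, tan(α/2) ≈ 0.02619, so f ≈ 12.52 / 0.05237 ≈ 239.0598 mm.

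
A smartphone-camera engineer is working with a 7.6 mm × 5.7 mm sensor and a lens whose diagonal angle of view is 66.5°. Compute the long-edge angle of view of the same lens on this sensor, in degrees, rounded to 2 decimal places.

Sensor diagonal = √(7.6² + 5.7²) = √90.2500 ≈ 9.5000 mm.
From the diagonal AOV: f = 9.5000 / (2·tan(33.25°)) = 9.5000 / 1.31126 ≈ 7.2450 mm.
Long-edge AOV = 2·arctan(7.6 / (2 × 7.2450)) = 2·arctan(0.52450) ≈ 55.3543°.

55.35°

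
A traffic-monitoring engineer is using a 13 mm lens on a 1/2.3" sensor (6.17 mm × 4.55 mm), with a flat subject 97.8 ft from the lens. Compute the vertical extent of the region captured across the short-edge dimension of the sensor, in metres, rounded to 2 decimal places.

10.43 m

dₒ: 97.8 ft × 304.8 mm/ft = 29809.44 mm.
Similar triangles through the lens centre give W/dₒ = h/dᵢ; with 1/f = 1/dₒ + 1/dᵢ this gives W = h·(dₒ − f)/f.
W = 4.55 mm × (29809.4 − 13) / 13 = 4.55 × 2292.0338 ≈ 10428.754 mm = 10.4288 m.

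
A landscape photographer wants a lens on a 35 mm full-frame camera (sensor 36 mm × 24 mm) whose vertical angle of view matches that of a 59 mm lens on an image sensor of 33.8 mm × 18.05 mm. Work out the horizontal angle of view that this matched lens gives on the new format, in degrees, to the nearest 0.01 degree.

Equal vertical AOV ⇒ f₂ = f₁ · 24/18.05 = 59 × 1.32964 ≈ 78.4488 mm.
Horizontal AOV on the new format = 2·arctan(36 / (2 × 78.4488)) = 2·arctan(0.22945) ≈ 25.8456°.

25.85°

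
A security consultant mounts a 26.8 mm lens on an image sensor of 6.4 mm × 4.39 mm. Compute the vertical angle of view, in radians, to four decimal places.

Angle of view α = 2·arctan(h/2f) with h = 4.39 mm and f = 26.8 mm.
h/2f = 0.08190; arctan(0.08190) ≈ 0.0817 rad, so α ≈ 0.1634 rad.

0.1634 rad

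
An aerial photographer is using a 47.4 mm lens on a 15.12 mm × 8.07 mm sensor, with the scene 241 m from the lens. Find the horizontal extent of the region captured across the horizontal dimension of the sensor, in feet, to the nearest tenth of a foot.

252.2 ft

dₒ: 241 m = 241000 mm.
Similar triangles through the lens centre give W/dₒ = w/dᵢ; with 1/f = 1/dₒ + 1/dᵢ this gives W = w·(dₒ − f)/f.
W = 15.12 mm × (241000 − 47.4) / 47.4 = 15.12 × 5083.3882 ≈ 76860.829 mm = 76860.829/304.8 ft = 252.168 ft.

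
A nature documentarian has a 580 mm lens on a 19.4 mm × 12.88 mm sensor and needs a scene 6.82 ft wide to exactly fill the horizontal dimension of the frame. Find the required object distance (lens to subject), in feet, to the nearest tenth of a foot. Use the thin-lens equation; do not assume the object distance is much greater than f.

205.8 ft

W: 6.82 ft × 304.8 mm/ft = 2078.74 mm.
Magnification m = w/W = dᵢ/dₒ; combined with 1/f = 1/dₒ + 1/dᵢ this gives dₒ = f·(1 + W/w).
dₒ = 580 mm × (1 + 2078.74/19.4) = 580 × 108.1513 ≈ 62727.775 mm = 62727.775/304.8 ft = 205.8 ft.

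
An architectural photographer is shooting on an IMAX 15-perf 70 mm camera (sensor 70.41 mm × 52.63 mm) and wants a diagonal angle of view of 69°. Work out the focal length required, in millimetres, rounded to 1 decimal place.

Sensor diagonal = √(70.41² + 52.63²) = √7727.4850 ≈ 87.9061 mm.
From α = 2·arctan(d/2f) we get f = d / (2·tan(α/2)).
With d = 87.9061 mm and α/2 = 34.5°, tan(α/2) ≈ 0.68728, so f ≈ 87.9061 / 1.37456 ≈ 63.9521 mm.

64.0 mm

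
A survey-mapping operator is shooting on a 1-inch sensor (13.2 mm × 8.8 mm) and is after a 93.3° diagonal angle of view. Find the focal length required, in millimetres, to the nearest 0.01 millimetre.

Sensor diagonal = √(13.2² + 8.8²) = √251.6800 ≈ 15.8644 mm.
From α = 2·arctan(d/2f) we get f = d / (2·tan(α/2)).
With d = 15.8644 mm and α/2 = 46.65°, tan(α/2) ≈ 1.05932, so f ≈ 15.8644 / 2.11864 ≈ 7.4880 mm.

7.49 mm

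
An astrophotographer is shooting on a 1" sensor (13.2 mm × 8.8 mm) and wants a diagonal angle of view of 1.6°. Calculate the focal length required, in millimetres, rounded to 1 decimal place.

568.1 mm

Sensor diagonal = √(13.2² + 8.8²) = √251.6800 ≈ 15.8644 mm.
From α = 2·arctan(d/2f) we get f = d / (2·tan(α/2)).
With d = 15.8644 mm and α/2 = 0.8°, tan(α/2) ≈ 0.01396, so f ≈ 15.8644 / 0.02793 ≈ 568.0660 mm.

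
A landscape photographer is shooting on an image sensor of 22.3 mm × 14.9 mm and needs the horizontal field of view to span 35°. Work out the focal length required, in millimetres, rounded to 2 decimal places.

35.36 mm

From α = 2·arctan(w/2f) we get f = w / (2·tan(α/2)).
With w = 22.3 mm and α/2 = 17.5°, tan(α/2) ≈ 0.31530, so f ≈ 22.3 / 0.63060 ≈ 35.3633 mm.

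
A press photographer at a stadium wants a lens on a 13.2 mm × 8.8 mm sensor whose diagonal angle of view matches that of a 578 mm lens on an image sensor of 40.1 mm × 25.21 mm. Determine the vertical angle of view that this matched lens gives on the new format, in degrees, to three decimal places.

Sensor diagonal = √(40.1² + 25.21²) = √2243.5541 ≈ 47.3662 mm.
Sensor diagonal = √(13.2² + 8.8²) = √251.6800 ≈ 15.8644 mm.
Equal diagonal AOV ⇒ f₂ = f₁ · 15.8644/47.3662 = 578 × 0.33493 ≈ 193.5904 mm.
Vertical AOV on the new format = 2·arctan(8.8 / (2 × 193.5904)) = 2·arctan(0.02273) ≈ 2.6040°.

2.604°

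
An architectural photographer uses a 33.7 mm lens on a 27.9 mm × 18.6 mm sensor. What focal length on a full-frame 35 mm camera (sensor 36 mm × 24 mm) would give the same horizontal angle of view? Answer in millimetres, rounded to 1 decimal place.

Equal angle of view means equal width/f ratio, so f₂ = f₁ · (width₂/width₁) = 33.7 × 36/27.9.
f₂ = 33.7 × 1.29032 ≈ 43.484 mm.

43.5 mm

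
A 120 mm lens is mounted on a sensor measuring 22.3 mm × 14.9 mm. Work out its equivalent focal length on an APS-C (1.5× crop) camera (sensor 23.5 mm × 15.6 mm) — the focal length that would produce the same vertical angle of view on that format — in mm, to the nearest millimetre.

126 mm

Equal angle of view means equal height/f ratio, so f₂ = f₁ · (height₂/height₁) = 120 × 15.6/14.9.
f₂ = 120 × 1.04698 ≈ 125.638 mm.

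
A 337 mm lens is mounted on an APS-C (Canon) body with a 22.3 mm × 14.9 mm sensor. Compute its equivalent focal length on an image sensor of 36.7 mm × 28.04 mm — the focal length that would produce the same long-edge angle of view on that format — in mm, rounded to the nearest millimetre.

555 mm

Equal angle of view means equal width/f ratio, so f₂ = f₁ · (width₂/width₁) = 337 × 36.7/22.3.
f₂ = 337 × 1.64574 ≈ 554.614 mm.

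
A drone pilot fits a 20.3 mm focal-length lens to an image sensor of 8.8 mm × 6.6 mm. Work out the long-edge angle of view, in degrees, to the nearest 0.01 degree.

24.46°

Angle of view α = 2·arctan(w/2f) with w = 8.8 mm and f = 20.3 mm.
w/2f = 0.21675; arctan(0.21675) ≈ 12.2296°, so α ≈ 24.4592°.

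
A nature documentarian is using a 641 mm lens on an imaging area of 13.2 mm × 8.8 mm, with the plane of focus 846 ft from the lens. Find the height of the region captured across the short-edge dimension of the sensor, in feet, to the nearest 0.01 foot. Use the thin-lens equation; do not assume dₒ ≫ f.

dₒ: 846 ft × 304.8 mm/ft = 257860.79 mm.
Similar triangles through the lens centre give W/dₒ = h/dᵢ; with 1/f = 1/dₒ + 1/dᵢ this gives W = h·(dₒ − f)/f.
W = 8.8 mm × (257861 − 641) / 641 = 8.8 × 401.2789 ≈ 3531.255 mm = 3531.255/304.8 ft = 11.5855 ft.

11.59 ft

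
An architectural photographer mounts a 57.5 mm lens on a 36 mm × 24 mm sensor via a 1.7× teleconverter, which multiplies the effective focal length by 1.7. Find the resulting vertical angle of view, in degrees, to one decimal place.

Effective focal length f = 57.5 × 1.7 = 97.75 mm.
α = 2·arctan(24 / (2 × 97.75)) = 2·arctan(0.12276) ≈ 13.9975°.

14.0°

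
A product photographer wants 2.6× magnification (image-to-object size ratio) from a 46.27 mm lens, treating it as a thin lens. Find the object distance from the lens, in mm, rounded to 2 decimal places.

64.07 mm

With m = dᵢ/dₒ and 1/f = 1/dₒ + 1/dᵢ, substituting dᵢ = m·dₒ gives 1/f = (1 + 1/m)/dₒ, hence dₒ = f·(1 + 1/m).
dₒ = 46.27 × (1 + 1/2.6) = 46.27 × 1.38462 ≈ 64.066 mm.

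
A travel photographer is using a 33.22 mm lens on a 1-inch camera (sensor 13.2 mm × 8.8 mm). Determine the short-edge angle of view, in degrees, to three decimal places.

Angle of view α = 2·arctan(h/2f) with h = 8.8 mm and f = 33.22 mm.
h/2f = 0.13245; arctan(0.13245) ≈ 7.5449°, so α ≈ 15.0899°.

15.090°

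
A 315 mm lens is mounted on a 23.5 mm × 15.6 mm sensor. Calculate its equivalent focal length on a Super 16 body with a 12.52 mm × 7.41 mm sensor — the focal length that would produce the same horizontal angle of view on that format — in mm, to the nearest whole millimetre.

Equal angle of view means equal width/f ratio, so f₂ = f₁ · (width₂/width₁) = 315 × 12.52/23.5.
f₂ = 315 × 0.53277 ≈ 167.821 mm.

168 mm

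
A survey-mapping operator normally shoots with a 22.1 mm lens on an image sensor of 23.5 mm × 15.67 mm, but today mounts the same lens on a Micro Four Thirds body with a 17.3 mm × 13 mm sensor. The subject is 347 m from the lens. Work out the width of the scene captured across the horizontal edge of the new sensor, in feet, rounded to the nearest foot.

The focal length stays 22.1 mm; the relevant sensor dimension is now w = 17.3 mm. Object distance dₒ = 347 m = 347000 mm.
Thin-lens field width W = w·(dₒ − f)/f = 17.3 × (347000 − 22.1)/22.1 ≈ 271616.184 mm = 271616.184/304.8 ft = 891.129 ft.

891 ft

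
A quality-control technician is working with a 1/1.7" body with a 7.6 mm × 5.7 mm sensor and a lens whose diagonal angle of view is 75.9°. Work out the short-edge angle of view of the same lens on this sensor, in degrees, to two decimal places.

50.15°

Sensor diagonal = √(7.6² + 5.7²) = √90.2500 ≈ 9.5000 mm.
From the diagonal AOV: f = 9.5000 / (2·tan(37.95°)) = 9.5000 / 1.55976 ≈ 6.0907 mm.
Short-edge AOV = 2·arctan(5.7 / (2 × 6.0907)) = 2·arctan(0.46793) ≈ 50.1525°.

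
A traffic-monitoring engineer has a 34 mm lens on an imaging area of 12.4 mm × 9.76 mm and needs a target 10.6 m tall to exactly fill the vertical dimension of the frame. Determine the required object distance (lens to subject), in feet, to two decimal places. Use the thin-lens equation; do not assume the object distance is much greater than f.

121.26 ft

W: 10.6 m = 10600 mm.
Magnification m = h/W = dᵢ/dₒ; combined with 1/f = 1/dₒ + 1/dᵢ this gives dₒ = f·(1 + W/h).
dₒ = 34 mm × (1 + 10600/9.76) = 34 × 1087.0656 ≈ 36960.230 mm = 36960.230/304.8 ft = 121.261 ft.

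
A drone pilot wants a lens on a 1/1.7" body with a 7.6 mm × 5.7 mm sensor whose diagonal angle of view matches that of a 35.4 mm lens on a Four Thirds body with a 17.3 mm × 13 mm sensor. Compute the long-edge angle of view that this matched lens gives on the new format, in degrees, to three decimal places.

Sensor diagonal = √(17.3² + 13²) = √468.2900 ≈ 21.6400 mm.
Sensor diagonal = √(7.6² + 5.7²) = √90.2500 ≈ 9.5000 mm.
Equal diagonal AOV ⇒ f₂ = f₁ · 9.5000/21.6400 = 35.4 × 0.43900 ≈ 15.5407 mm.
Long-edge AOV on the new format = 2·arctan(7.6 / (2 × 15.5407)) = 2·arctan(0.24452) ≈ 27.4807°.

27.481°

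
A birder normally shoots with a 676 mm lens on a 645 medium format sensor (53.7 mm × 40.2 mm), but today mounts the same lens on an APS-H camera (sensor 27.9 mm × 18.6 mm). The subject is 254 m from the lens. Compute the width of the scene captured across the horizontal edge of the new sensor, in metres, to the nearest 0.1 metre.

10.5 m

The focal length stays 676 mm; the relevant sensor dimension is now w = 27.9 mm. Object distance dₒ = 254 m = 254000 mm.
Thin-lens field width W = w·(dₒ − f)/f = 27.9 × (254000 − 676)/676 ≈ 10455.236 mm = 10.4552 m.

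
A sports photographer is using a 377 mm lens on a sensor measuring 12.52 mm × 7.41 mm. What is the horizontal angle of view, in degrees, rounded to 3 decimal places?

1.903°

Angle of view α = 2·arctan(w/2f) with w = 12.52 mm and f = 377 mm.
w/2f = 0.01660; arctan(0.01660) ≈ 0.9513°, so α ≈ 1.9026°.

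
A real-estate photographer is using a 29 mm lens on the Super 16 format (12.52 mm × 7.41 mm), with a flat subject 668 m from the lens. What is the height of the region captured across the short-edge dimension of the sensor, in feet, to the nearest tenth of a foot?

dₒ: 668 m = 668000 mm.
Similar triangles through the lens centre give W/dₒ = h/dᵢ; with 1/f = 1/dₒ + 1/dᵢ this gives W = h·(dₒ − f)/f.
W = 7.41 mm × (668000 − 29) / 29 = 7.41 × 23033.4828 ≈ 170678.107 mm = 170678.107/304.8 ft = 559.968 ft.

560.0 ft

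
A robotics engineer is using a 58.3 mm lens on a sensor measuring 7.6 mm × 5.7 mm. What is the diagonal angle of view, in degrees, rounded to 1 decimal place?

9.3°

Sensor diagonal = √(7.6² + 5.7²) = √90.2500 ≈ 9.5000 mm.
Angle of view α = 2·arctan(d/2f) with d = 9.5000 mm and f = 58.3 mm.
d/2f = 0.08148; arctan(0.08148) ≈ 4.6579°, so α ≈ 9.3158°.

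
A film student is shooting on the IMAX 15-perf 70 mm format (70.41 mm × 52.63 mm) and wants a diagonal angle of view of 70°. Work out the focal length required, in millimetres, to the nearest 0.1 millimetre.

Sensor diagonal = √(70.41² + 52.63²) = √7727.4850 ≈ 87.9061 mm.
From α = 2·arctan(d/2f) we get f = d / (2·tan(α/2)).
With d = 87.9061 mm and α/2 = 35°, tan(α/2) ≈ 0.70021, so f ≈ 87.9061 / 1.40042 ≈ 62.7715 mm.

62.8 mm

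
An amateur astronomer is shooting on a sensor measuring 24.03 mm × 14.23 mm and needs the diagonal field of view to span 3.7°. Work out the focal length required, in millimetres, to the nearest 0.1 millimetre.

Sensor diagonal = √(24.03² + 14.23²) = √779.9338 ≈ 27.9273 mm.
From α = 2·arctan(d/2f) we get f = d / (2·tan(α/2)).
With d = 27.9273 mm and α/2 = 1.85°, tan(α/2) ≈ 0.03230, so f ≈ 27.9273 / 0.06460 ≈ 432.3135 mm.

432.3 mm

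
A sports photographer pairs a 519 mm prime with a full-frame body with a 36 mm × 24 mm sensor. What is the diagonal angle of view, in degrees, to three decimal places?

Sensor diagonal = √(36² + 24²) = √1872.0000 ≈ 43.2666 mm.
Angle of view α = 2·arctan(d/2f) with d = 43.2666 mm and f = 519 mm.
d/2f = 0.04168; arctan(0.04168) ≈ 2.3869°, so α ≈ 4.7737°.

4.774°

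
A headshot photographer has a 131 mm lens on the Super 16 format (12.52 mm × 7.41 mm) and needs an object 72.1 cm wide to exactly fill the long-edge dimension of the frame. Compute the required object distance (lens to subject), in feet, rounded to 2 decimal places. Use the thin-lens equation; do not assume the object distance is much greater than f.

25.18 ft

W: 72.1 cm = 721 mm.
Magnification m = w/W = dᵢ/dₒ; combined with 1/f = 1/dₒ + 1/dᵢ this gives dₒ = f·(1 + W/w).
dₒ = 131 mm × (1 + 721/12.52) = 131 × 58.5879 ≈ 7675.010 mm = 7675.010/304.8 ft = 25.1805 ft.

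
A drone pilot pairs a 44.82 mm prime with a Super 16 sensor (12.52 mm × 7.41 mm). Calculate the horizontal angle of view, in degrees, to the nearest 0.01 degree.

Angle of view α = 2·arctan(w/2f) with w = 12.52 mm and f = 44.82 mm.
w/2f = 0.13967; arctan(0.13967) ≈ 7.9511°, so α ≈ 15.9021°.

15.90°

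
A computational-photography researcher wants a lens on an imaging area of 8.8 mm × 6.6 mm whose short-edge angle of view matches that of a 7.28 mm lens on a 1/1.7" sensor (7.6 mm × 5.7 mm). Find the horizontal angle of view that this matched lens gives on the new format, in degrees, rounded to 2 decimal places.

Equal short-edge AOV ⇒ f₂ = f₁ · 6.6/5.7 = 7.28 × 1.15789 ≈ 8.4295 mm.
Horizontal AOV on the new format = 2·arctan(8.8 / (2 × 8.4295)) = 2·arctan(0.52198) ≈ 55.1271°.

55.13°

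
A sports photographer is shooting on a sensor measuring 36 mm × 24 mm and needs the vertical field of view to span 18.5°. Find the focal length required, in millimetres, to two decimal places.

73.68 mm

From α = 2·arctan(h/2f) we get f = h / (2·tan(α/2)).
With h = 24 mm and α/2 = 9.25°, tan(α/2) ≈ 0.16286, so f ≈ 24 / 0.32572 ≈ 73.6828 mm.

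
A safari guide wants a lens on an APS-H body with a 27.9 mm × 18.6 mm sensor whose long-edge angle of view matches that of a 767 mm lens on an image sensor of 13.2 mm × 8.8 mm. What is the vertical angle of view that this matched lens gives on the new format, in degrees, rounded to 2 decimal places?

0.66°

Equal long-edge AOV ⇒ f₂ = f₁ · 27.9/13.2 = 767 × 2.11364 ≈ 1621.1591 mm.
Vertical AOV on the new format = 2·arctan(18.6 / (2 × 1621.1591)) = 2·arctan(0.00574) ≈ 0.6574°.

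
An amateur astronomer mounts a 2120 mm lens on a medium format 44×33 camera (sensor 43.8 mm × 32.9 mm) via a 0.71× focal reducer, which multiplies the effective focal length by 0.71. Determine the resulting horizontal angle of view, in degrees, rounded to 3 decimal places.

1.667°

Effective focal length f = 2120 × 0.71 = 1505.2 mm.
α = 2·arctan(43.8 / (2 × 1505.2)) = 2·arctan(0.01455) ≈ 1.6671°.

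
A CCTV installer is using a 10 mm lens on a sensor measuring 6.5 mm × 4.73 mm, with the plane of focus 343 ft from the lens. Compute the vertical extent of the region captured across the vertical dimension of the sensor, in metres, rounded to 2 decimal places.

dₒ: 343 ft × 304.8 mm/ft = 104546.40 mm.
Similar triangles through the lens centre give W/dₒ = h/dᵢ; with 1/f = 1/dₒ + 1/dᵢ this gives W = h·(dₒ − f)/f.
W = 4.73 mm × (104546 − 10) / 10 = 4.73 × 10453.6397 ≈ 49445.716 mm = 49.4457 m.

49.45 m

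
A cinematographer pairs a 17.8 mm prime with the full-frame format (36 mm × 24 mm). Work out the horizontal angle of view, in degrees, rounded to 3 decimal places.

Angle of view α = 2·arctan(w/2f) with w = 36 mm and f = 17.8 mm.
w/2f = 1.01124; arctan(1.01124) ≈ 45.3201°, so α ≈ 90.6402°.

90.640°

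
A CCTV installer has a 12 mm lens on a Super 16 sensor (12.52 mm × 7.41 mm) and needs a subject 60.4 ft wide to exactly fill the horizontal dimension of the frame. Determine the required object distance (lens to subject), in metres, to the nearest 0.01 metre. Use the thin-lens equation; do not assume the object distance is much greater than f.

W: 60.4 ft × 304.8 mm/ft = 18409.92 mm.
Magnification m = w/W = dᵢ/dₒ; combined with 1/f = 1/dₒ + 1/dᵢ this gives dₒ = f·(1 + W/w).
dₒ = 12 mm × (1 + 18409.9/12.52) = 12 × 1471.4408 ≈ 17657.290 mm = 17.6573 m.

17.66 m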